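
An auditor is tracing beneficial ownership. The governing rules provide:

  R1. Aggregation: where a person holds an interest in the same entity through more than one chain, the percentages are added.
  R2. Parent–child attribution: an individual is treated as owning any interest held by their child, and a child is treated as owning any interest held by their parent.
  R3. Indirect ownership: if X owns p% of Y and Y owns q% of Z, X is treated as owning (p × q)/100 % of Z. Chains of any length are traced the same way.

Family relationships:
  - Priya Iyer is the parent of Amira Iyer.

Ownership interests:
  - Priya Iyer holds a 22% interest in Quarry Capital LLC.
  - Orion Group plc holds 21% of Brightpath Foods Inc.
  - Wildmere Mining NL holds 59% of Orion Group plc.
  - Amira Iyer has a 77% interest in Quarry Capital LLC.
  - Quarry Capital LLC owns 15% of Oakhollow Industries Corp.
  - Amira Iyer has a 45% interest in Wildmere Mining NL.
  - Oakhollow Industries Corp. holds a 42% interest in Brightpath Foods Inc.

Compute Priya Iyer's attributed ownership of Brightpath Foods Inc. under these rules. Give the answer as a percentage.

By parent–child attribution (R2), Priya Iyer is treated as also owning Amira Iyer's interest in Quarry Capital LLC, giving 22% + 77% = 99%.
By parent–child attribution (R2), Priya Iyer is treated as owning Amira Iyer's 45% interest in Wildmere Mining NL.
Chain via Quarry Capital LLC → Oakhollow Industries Corp. (R3): 99% × 15% × 42% = 6.237% of Brightpath Foods Inc.
Chain via Wildmere Mining NL → Orion Group plc (R3): 45% × 59% × 21% = 5.5755% of Brightpath Foods Inc.
Aggregating (R1): 6.237% + 5.5755% = 11.8125%.

11.8125%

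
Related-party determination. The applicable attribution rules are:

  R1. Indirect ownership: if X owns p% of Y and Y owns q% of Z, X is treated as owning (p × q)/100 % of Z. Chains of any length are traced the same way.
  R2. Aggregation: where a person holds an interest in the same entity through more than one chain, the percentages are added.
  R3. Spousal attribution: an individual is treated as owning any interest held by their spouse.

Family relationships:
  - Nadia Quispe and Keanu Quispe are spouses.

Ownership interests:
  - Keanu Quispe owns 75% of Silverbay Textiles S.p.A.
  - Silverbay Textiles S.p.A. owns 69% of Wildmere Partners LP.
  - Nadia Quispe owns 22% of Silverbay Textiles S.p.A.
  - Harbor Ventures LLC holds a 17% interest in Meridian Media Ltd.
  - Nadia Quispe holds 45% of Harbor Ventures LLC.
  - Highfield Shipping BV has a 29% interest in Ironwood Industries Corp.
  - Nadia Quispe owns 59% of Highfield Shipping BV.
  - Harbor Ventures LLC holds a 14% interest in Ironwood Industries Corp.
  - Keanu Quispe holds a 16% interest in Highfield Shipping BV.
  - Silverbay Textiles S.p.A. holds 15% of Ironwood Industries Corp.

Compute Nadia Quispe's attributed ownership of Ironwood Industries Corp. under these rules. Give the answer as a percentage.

42.6%

By spousal attribution (R3), Nadia Quispe is treated as also owning Keanu Quispe's interest in Silverbay Textiles S.p.A, giving 22% + 75% = 97%.
By spousal attribution (R3), Nadia Quispe is treated as also owning Keanu Quispe's interest in Highfield Shipping BV, giving 59% + 16% = 75%.
Chain via Harbor Ventures LLC (R1): 45% × 14% = 6.3% of Ironwood Industries Corp.
Chain via Silverbay Textiles S.p.A. (R1): 97% × 15% = 14.55% of Ironwood Industries Corp.
Chain via Highfield Shipping BV (R1): 75% × 29% = 21.75% of Ironwood Industries Corp.
Aggregating (R2): 6.3% + 14.55% + 21.75% = 42.6%.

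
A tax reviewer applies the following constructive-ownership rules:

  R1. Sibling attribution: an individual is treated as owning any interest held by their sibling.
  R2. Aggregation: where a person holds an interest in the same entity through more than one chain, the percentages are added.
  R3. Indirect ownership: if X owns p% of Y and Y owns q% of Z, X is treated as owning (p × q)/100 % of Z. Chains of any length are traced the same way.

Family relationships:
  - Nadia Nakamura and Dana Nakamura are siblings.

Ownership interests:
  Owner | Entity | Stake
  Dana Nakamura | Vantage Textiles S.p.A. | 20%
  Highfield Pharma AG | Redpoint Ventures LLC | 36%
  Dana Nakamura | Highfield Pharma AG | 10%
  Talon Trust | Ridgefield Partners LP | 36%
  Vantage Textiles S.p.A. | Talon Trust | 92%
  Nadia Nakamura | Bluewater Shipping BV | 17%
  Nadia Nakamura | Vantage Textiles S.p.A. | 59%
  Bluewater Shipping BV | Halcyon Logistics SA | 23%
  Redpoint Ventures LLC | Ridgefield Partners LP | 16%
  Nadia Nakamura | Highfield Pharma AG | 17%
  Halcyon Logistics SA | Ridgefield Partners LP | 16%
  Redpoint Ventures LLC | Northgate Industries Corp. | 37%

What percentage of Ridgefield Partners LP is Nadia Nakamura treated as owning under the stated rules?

By sibling attribution (R1), Nadia Nakamura is treated as also owning Dana Nakamura's interest in Vantage Textiles S.p.A, giving 59% + 20% = 79%.
By sibling attribution (R1), Nadia Nakamura is treated as also owning Dana Nakamura's interest in Highfield Pharma AG, giving 17% + 10% = 27%.
Chain via Vantage Textiles S.p.A. → Talon Trust (R3): 79% × 92% × 36% = 26.1648% of Ridgefield Partners LP.
Chain via Highfield Pharma AG → Redpoint Ventures LLC (R3): 27% × 36% × 16% = 1.5552% of Ridgefield Partners LP.
Chain via Bluewater Shipping BV → Halcyon Logistics SA (R3): 17% × 23% × 16% = 0.6256% of Ridgefield Partners LP.
Aggregating (R2): 26.1648% + 1.5552% + 0.6256% = 28.3456%.

28.3456%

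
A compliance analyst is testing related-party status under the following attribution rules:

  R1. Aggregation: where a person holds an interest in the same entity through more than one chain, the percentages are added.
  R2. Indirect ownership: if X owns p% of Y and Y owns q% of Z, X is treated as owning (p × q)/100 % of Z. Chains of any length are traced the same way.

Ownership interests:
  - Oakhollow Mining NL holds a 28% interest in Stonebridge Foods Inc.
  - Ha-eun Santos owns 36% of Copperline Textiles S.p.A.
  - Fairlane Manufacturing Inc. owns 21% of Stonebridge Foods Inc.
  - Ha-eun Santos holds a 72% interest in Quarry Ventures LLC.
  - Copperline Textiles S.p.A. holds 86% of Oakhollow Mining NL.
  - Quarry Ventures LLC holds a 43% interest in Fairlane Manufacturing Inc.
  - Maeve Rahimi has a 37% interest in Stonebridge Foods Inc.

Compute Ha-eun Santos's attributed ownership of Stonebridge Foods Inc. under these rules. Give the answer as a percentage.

Chain via Quarry Ventures LLC → Fairlane Manufacturing Inc. (R2): 72% × 43% × 21% = 6.5016% of Stonebridge Foods Inc.
Chain via Copperline Textiles S.p.A. → Oakhollow Mining NL (R2): 36% × 86% × 28% = 8.6688% of Stonebridge Foods Inc.
Aggregating (R1): 6.5016% + 8.6688% = 15.1704%.

15.1704%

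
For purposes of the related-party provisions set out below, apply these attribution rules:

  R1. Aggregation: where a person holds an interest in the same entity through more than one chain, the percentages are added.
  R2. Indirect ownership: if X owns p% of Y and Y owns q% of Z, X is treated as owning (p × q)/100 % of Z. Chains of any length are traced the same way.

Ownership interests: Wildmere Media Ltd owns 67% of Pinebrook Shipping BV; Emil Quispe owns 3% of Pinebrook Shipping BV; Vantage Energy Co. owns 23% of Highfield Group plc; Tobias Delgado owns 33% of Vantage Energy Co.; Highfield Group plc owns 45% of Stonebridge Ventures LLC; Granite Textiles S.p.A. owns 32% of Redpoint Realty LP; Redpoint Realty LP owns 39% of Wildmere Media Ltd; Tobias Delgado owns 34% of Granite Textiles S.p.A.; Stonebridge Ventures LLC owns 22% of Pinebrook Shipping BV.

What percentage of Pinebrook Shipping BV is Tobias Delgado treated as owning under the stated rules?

3.594354%

Chain via Granite Textiles S.p.A. → Redpoint Realty LP → Wildmere Media Ltd (R2): 34% × 32% × 39% × 67% = 2.842944% of Pinebrook Shipping BV.
Chain via Vantage Energy Co. → Highfield Group plc → Stonebridge Ventures LLC (R2): 33% × 23% × 45% × 22% = 0.75141% of Pinebrook Shipping BV.
Aggregating (R1): 2.842944% + 0.75141% = 3.594354%.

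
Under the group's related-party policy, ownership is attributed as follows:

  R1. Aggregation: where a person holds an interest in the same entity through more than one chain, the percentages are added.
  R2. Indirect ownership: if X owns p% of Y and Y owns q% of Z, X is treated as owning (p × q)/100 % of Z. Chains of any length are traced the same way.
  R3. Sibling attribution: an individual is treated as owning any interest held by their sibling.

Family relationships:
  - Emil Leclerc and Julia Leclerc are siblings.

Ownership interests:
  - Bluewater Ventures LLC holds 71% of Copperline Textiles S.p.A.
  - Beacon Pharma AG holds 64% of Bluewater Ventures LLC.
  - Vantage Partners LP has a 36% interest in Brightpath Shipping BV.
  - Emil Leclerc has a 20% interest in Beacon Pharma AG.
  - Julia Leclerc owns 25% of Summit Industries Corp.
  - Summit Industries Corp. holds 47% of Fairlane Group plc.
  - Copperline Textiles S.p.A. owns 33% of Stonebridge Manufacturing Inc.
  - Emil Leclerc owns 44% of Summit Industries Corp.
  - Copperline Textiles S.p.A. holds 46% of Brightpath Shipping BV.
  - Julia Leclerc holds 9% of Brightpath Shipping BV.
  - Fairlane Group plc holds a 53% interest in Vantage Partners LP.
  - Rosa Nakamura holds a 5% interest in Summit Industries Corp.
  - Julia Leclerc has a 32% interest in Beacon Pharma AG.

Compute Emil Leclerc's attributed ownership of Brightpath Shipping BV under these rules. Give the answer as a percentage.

By sibling attribution (R3), Emil Leclerc is treated as also owning Julia Leclerc's interest in Summit Industries Corp, giving 44% + 25% = 69%.
By sibling attribution (R3), Emil Leclerc is treated as also owning Julia Leclerc's interest in Beacon Pharma AG, giving 20% + 32% = 52%.
By sibling attribution (R3), Emil Leclerc is treated as owning Julia Leclerc's 9% interest in Brightpath Shipping BV.
Chain via Summit Industries Corp. → Fairlane Group plc → Vantage Partners LP (R2): 69% × 47% × 53% × 36% = 6.187644% of Brightpath Shipping BV.
Chain via Beacon Pharma AG → Bluewater Ventures LLC → Copperline Textiles S.p.A. (R2): 52% × 64% × 71% × 46% = 10.869248% of Brightpath Shipping BV.
Direct interest in Brightpath Shipping BV: 9%.
Aggregating (R1): 6.187644% + 10.869248% + 9% = 26.056892%.

26.056892%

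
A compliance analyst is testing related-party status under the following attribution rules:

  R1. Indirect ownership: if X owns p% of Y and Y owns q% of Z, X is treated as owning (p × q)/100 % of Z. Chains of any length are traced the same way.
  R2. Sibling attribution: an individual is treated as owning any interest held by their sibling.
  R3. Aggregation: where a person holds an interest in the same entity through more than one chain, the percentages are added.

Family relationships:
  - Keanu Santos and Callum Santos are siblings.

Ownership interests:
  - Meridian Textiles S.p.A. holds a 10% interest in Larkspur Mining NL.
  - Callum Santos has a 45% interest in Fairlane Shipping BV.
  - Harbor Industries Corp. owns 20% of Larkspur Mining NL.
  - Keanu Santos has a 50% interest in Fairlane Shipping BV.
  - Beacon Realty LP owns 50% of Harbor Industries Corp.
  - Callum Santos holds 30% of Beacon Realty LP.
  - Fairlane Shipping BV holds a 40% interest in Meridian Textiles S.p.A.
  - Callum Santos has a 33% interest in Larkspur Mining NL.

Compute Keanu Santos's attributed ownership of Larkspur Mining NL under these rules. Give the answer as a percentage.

39.8%

By sibling attribution (R2), Keanu Santos is treated as also owning Callum Santos's interest in Fairlane Shipping BV, giving 50% + 45% = 95%.
By sibling attribution (R2), Keanu Santos is treated as owning Callum Santos's 30% interest in Beacon Realty LP.
By sibling attribution (R2), Keanu Santos is treated as owning Callum Santos's 33% interest in Larkspur Mining NL.
Chain via Fairlane Shipping BV → Meridian Textiles S.p.A. (R1): 95% × 40% × 10% = 3.8% of Larkspur Mining NL.
Chain via Beacon Realty LP → Harbor Industries Corp. (R1): 30% × 50% × 20% = 3% of Larkspur Mining NL.
Direct interest in Larkspur Mining NL: 33%.
Aggregating (R3): 3.8% + 3% + 33% = 39.8%.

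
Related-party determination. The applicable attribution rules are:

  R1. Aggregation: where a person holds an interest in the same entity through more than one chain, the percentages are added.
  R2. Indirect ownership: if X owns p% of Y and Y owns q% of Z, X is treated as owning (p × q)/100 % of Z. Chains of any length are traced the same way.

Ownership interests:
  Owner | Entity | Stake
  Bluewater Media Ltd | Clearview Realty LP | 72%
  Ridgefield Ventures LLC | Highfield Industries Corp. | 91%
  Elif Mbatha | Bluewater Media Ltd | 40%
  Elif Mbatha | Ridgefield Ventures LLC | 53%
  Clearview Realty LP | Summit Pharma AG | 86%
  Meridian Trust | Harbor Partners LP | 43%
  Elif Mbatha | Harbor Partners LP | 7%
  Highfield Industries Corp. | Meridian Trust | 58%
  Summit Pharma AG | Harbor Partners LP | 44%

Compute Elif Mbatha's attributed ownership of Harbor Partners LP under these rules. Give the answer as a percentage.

Chain via Bluewater Media Ltd → Clearview Realty LP → Summit Pharma AG (R2): 40% × 72% × 86% × 44% = 10.89792% of Harbor Partners LP.
Chain via Ridgefield Ventures LLC → Highfield Industries Corp. → Meridian Trust (R2): 53% × 91% × 58% × 43% = 12.028562% of Harbor Partners LP.
Direct interest in Harbor Partners LP: 7%.
Aggregating (R1): 10.89792% + 12.028562% + 7% = 29.926482%.

29.926482%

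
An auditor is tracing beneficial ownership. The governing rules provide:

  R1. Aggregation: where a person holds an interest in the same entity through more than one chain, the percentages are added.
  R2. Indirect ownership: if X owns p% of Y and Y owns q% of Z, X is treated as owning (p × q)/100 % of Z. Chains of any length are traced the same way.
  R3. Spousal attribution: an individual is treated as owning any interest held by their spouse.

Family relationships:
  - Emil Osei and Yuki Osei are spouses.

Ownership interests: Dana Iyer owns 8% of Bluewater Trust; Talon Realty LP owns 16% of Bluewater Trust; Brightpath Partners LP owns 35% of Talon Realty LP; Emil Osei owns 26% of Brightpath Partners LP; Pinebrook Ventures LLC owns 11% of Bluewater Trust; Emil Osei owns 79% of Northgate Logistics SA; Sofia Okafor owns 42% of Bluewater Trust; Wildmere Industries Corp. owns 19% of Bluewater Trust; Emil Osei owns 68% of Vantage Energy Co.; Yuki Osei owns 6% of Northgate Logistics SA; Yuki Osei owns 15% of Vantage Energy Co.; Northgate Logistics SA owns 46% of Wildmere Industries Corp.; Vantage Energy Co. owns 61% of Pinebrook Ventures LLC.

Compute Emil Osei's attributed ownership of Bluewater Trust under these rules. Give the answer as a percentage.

14.4543%

By spousal attribution (R3), Emil Osei is treated as also owning Yuki Osei's interest in Vantage Energy Co, giving 68% + 15% = 83%.
By spousal attribution (R3), Emil Osei is treated as also owning Yuki Osei's interest in Northgate Logistics SA, giving 79% + 6% = 85%.
Chain via Vantage Energy Co. → Pinebrook Ventures LLC (R2): 83% × 61% × 11% = 5.5693% of Bluewater Trust.
Chain via Brightpath Partners LP → Talon Realty LP (R2): 26% × 35% × 16% = 1.456% of Bluewater Trust.
Chain via Northgate Logistics SA → Wildmere Industries Corp. (R2): 85% × 46% × 19% = 7.429% of Bluewater Trust.
Aggregating (R1): 5.5693% + 1.456% + 7.429% = 14.4543%.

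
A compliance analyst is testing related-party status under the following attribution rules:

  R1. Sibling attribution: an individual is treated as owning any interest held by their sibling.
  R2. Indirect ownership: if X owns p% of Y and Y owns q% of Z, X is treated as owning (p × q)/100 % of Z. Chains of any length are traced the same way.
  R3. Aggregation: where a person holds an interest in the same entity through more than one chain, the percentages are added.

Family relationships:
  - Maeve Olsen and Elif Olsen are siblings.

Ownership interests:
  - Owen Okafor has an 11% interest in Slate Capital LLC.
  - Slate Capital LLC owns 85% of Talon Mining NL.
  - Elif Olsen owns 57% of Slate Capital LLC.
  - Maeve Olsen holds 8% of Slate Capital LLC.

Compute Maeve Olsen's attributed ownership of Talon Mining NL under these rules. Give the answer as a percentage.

55.25%

By sibling attribution (R1), Maeve Olsen is treated as also owning Elif Olsen's interest in Slate Capital LLC, giving 8% + 57% = 65%.
Chain via Slate Capital LLC (R2): 65% × 85% = 55.25% of Talon Mining NL.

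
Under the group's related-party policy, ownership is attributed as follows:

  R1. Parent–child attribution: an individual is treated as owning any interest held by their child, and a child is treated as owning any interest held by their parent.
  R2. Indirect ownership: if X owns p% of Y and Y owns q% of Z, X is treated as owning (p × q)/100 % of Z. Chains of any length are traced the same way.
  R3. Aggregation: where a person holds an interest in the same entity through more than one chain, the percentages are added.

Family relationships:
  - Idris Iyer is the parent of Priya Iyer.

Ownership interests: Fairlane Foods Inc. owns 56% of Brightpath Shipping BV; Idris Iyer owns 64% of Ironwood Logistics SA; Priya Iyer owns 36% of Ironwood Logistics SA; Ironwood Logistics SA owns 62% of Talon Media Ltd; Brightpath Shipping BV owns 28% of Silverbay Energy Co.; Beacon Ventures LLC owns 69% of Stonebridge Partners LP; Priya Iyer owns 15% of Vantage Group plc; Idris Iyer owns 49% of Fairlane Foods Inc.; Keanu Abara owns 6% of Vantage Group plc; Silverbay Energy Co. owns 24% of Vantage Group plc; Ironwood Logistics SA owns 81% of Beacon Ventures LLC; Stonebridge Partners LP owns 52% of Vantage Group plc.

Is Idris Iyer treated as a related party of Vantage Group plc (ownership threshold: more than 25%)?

Yes

By parent–child attribution (R1), Idris Iyer is treated as also owning Priya Iyer's interest in Ironwood Logistics SA, giving 64% + 36% = 100%.
By parent–child attribution (R1), Idris Iyer is treated as owning Priya Iyer's 15% interest in Vantage Group plc.
Chain via Ironwood Logistics SA → Beacon Ventures LLC → Stonebridge Partners LP (R2): 100% × 81% × 69% × 52% = 29.0628% of Vantage Group plc.
Chain via Fairlane Foods Inc. → Brightpath Shipping BV → Silverbay Energy Co. (R2): 49% × 56% × 28% × 24% = 1.843968% of Vantage Group plc.
Direct interest in Vantage Group plc: 15%.
Aggregating (R3): 29.0628% + 1.843968% + 15% = 45.906768%.
45.906768% exceeds the 25% threshold, so Idris is a related party to Vantage Group plc.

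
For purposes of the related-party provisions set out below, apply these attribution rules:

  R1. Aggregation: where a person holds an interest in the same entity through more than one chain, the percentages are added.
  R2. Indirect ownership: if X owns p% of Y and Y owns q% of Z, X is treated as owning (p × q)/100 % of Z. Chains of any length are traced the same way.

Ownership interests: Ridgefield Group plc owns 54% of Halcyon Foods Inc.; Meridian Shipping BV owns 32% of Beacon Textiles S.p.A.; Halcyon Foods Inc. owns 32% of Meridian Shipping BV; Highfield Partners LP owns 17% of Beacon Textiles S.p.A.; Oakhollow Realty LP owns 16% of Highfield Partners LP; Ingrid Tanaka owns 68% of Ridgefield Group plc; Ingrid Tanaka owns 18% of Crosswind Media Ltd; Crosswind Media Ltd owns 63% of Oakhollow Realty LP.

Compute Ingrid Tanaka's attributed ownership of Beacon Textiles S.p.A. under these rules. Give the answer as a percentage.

Chain via Ridgefield Group plc → Halcyon Foods Inc. → Meridian Shipping BV (R2): 68% × 54% × 32% × 32% = 3.760128% of Beacon Textiles S.p.A.
Chain via Crosswind Media Ltd → Oakhollow Realty LP → Highfield Partners LP (R2): 18% × 63% × 16% × 17% = 0.308448% of Beacon Textiles S.p.A.
Aggregating (R1): 3.760128% + 0.308448% = 4.068576%.

4.068576%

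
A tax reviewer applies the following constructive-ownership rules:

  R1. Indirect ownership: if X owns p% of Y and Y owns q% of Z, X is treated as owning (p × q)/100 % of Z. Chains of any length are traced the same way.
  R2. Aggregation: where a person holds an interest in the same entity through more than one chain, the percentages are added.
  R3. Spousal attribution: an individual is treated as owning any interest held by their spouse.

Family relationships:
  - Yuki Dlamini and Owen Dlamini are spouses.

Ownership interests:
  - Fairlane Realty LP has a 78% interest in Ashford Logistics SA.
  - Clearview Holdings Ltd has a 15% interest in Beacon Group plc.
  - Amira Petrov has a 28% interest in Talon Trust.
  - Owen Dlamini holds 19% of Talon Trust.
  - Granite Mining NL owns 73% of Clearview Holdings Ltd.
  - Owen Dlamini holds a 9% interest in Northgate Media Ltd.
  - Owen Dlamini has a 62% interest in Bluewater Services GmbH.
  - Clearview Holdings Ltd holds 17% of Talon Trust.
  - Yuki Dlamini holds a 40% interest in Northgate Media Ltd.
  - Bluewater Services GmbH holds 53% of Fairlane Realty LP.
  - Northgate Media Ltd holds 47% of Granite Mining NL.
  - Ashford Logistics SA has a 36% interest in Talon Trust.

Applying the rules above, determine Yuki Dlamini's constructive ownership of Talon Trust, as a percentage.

31.085111%

By spousal attribution (R3), Yuki Dlamini is treated as also owning Owen Dlamini's interest in Northgate Media Ltd, giving 40% + 9% = 49%.
By spousal attribution (R3), Yuki Dlamini is treated as owning Owen Dlamini's 62% interest in Bluewater Services GmbH.
By spousal attribution (R3), Yuki Dlamini is treated as owning Owen Dlamini's 19% interest in Talon Trust.
Chain via Northgate Media Ltd → Granite Mining NL → Clearview Holdings Ltd (R1): 49% × 47% × 73% × 17% = 2.858023% of Talon Trust.
Chain via Bluewater Services GmbH → Fairlane Realty LP → Ashford Logistics SA (R1): 62% × 53% × 78% × 36% = 9.227088% of Talon Trust.
Direct interest in Talon Trust: 19%.
Aggregating (R2): 2.858023% + 9.227088% + 19% = 31.085111%.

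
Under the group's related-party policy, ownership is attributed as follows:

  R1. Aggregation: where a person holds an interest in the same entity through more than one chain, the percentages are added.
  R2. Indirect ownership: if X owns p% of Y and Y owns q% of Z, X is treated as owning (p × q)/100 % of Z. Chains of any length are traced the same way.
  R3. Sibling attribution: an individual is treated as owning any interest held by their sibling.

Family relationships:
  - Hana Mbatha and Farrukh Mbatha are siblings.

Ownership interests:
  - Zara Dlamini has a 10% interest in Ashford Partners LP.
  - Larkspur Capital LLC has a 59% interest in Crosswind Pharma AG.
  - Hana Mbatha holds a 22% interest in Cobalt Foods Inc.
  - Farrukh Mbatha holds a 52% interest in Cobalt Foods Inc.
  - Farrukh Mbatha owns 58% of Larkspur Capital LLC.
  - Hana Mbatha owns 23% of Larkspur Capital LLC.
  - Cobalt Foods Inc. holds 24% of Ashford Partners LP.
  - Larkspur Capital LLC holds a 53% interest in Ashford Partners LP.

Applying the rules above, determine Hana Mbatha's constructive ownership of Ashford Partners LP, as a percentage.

60.69%

By sibling attribution (R3), Hana Mbatha is treated as also owning Farrukh Mbatha's interest in Larkspur Capital LLC, giving 23% + 58% = 81%.
By sibling attribution (R3), Hana Mbatha is treated as also owning Farrukh Mbatha's interest in Cobalt Foods Inc, giving 22% + 52% = 74%.
Chain via Larkspur Capital LLC (R2): 81% × 53% = 42.93% of Ashford Partners LP.
Chain via Cobalt Foods Inc. (R2): 74% × 24% = 17.76% of Ashford Partners LP.
Aggregating (R1): 42.93% + 17.76% = 60.69%.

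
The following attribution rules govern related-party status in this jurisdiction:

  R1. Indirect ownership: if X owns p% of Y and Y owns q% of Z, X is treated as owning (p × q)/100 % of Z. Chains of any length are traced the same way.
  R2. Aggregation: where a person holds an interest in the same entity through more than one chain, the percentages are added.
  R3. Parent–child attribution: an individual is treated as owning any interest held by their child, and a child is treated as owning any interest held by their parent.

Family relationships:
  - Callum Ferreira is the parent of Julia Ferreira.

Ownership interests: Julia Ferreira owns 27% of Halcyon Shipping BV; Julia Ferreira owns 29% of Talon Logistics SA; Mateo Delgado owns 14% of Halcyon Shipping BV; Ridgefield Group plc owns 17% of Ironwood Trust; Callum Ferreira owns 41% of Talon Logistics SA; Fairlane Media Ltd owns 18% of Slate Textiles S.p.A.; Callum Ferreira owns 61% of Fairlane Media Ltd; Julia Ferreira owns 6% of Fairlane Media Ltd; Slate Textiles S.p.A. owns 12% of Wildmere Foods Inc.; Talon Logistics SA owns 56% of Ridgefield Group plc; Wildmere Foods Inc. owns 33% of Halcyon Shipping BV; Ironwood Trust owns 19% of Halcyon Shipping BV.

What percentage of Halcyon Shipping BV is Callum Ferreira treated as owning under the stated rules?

28.743736%

By parent–child attribution (R3), Callum Ferreira is treated as also owning Julia Ferreira's interest in Talon Logistics SA, giving 41% + 29% = 70%.
By parent–child attribution (R3), Callum Ferreira is treated as also owning Julia Ferreira's interest in Fairlane Media Ltd, giving 61% + 6% = 67%.
By parent–child attribution (R3), Callum Ferreira is treated as owning Julia Ferreira's 27% interest in Halcyon Shipping BV.
Chain via Talon Logistics SA → Ridgefield Group plc → Ironwood Trust (R1): 70% × 56% × 17% × 19% = 1.26616% of Halcyon Shipping BV.
Chain via Fairlane Media Ltd → Slate Textiles S.p.A. → Wildmere Foods Inc. (R1): 67% × 18% × 12% × 33% = 0.477576% of Halcyon Shipping BV.
Direct interest in Halcyon Shipping BV: 27%.
Aggregating (R2): 1.26616% + 0.477576% + 27% = 28.743736%.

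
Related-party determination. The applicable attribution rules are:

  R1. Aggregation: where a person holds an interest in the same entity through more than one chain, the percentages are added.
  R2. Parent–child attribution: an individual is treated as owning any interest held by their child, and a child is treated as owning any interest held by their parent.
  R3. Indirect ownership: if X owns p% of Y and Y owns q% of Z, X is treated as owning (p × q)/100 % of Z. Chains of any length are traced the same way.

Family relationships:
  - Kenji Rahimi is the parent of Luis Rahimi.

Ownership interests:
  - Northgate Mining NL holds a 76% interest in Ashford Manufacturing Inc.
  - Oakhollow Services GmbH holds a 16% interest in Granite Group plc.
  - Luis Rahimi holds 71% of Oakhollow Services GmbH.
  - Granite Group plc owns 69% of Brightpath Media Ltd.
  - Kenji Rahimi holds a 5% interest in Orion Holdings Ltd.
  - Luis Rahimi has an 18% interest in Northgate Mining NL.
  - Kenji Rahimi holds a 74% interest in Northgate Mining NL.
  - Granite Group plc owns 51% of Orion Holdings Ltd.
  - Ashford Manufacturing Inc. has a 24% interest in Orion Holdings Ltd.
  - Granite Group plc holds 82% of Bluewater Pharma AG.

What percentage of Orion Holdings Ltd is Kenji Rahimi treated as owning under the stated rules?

By parent–child attribution (R2), Kenji Rahimi is treated as also owning Luis Rahimi's interest in Northgate Mining NL, giving 74% + 18% = 92%.
By parent–child attribution (R2), Kenji Rahimi is treated as owning Luis Rahimi's 71% interest in Oakhollow Services GmbH.
Chain via Northgate Mining NL → Ashford Manufacturing Inc. (R3): 92% × 76% × 24% = 16.7808% of Orion Holdings Ltd.
Direct interest in Orion Holdings Ltd: 5%.
Chain via Oakhollow Services GmbH → Granite Group plc (R3): 71% × 16% × 51% = 5.7936% of Orion Holdings Ltd.
Aggregating (R1): 16.7808% + 5% + 5.7936% = 27.5744%.

27.5744%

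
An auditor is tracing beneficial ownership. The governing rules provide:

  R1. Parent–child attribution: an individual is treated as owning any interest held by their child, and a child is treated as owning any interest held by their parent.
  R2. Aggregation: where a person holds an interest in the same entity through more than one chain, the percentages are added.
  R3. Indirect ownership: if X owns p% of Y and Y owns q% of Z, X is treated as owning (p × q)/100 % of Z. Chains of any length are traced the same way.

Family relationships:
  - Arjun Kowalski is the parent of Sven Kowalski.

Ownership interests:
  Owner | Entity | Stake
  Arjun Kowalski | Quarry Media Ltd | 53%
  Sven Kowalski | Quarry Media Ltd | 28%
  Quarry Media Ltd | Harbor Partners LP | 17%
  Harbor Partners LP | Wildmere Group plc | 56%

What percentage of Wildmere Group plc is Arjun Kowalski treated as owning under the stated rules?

7.7112%

By parent–child attribution (R1), Arjun Kowalski is treated as also owning Sven Kowalski's interest in Quarry Media Ltd, giving 53% + 28% = 81%.
Chain via Quarry Media Ltd → Harbor Partners LP (R3): 81% × 17% × 56% = 7.7112% of Wildmere Group plc.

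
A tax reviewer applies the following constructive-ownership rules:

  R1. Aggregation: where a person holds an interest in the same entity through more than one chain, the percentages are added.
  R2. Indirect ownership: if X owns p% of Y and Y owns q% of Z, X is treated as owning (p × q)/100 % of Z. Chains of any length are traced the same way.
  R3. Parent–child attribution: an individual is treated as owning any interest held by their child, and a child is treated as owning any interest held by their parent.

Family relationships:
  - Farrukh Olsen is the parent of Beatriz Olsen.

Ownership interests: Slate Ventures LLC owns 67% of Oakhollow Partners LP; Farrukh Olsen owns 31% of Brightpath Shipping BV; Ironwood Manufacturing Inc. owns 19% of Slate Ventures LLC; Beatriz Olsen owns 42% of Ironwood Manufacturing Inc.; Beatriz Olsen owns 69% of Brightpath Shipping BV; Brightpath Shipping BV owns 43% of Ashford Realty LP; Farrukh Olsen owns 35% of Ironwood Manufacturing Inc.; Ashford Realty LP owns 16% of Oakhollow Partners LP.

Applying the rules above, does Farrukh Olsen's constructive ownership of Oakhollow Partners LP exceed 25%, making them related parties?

No

By parent–child attribution (R3), Farrukh Olsen is treated as also owning Beatriz Olsen's interest in Ironwood Manufacturing Inc, giving 35% + 42% = 77%.
By parent–child attribution (R3), Farrukh Olsen is treated as also owning Beatriz Olsen's interest in Brightpath Shipping BV, giving 31% + 69% = 100%.
Chain via Ironwood Manufacturing Inc. → Slate Ventures LLC (R2): 77% × 19% × 67% = 9.8021% of Oakhollow Partners LP.
Chain via Brightpath Shipping BV → Ashford Realty LP (R2): 100% × 43% × 16% = 6.88% of Oakhollow Partners LP.
Aggregating (R1): 9.8021% + 6.88% = 16.6821%.
16.6821% does not exceed the 25% threshold, so Farrukh is not a related party to Oakhollow Partners LP.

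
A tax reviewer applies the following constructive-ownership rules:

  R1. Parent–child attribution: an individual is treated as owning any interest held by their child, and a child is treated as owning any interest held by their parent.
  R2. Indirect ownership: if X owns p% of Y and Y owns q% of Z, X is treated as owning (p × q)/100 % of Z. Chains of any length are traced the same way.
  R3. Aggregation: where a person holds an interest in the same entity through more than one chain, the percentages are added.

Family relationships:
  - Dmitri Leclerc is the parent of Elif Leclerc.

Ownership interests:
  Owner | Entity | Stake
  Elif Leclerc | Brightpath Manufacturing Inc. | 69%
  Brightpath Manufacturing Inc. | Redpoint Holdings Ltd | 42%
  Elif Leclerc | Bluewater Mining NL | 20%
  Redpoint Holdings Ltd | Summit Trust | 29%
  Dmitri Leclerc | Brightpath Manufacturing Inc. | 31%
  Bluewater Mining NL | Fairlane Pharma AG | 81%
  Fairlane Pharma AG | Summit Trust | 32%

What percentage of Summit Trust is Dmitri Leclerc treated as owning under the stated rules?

By parent–child attribution (R1), Dmitri Leclerc is treated as also owning Elif Leclerc's interest in Brightpath Manufacturing Inc, giving 31% + 69% = 100%.
By parent–child attribution (R1), Dmitri Leclerc is treated as owning Elif Leclerc's 20% interest in Bluewater Mining NL.
Chain via Brightpath Manufacturing Inc. → Redpoint Holdings Ltd (R2): 100% × 42% × 29% = 12.18% of Summit Trust.
Chain via Bluewater Mining NL → Fairlane Pharma AG (R2): 20% × 81% × 32% = 5.184% of Summit Trust.
Aggregating (R3): 12.18% + 5.184% = 17.364%.

17.364%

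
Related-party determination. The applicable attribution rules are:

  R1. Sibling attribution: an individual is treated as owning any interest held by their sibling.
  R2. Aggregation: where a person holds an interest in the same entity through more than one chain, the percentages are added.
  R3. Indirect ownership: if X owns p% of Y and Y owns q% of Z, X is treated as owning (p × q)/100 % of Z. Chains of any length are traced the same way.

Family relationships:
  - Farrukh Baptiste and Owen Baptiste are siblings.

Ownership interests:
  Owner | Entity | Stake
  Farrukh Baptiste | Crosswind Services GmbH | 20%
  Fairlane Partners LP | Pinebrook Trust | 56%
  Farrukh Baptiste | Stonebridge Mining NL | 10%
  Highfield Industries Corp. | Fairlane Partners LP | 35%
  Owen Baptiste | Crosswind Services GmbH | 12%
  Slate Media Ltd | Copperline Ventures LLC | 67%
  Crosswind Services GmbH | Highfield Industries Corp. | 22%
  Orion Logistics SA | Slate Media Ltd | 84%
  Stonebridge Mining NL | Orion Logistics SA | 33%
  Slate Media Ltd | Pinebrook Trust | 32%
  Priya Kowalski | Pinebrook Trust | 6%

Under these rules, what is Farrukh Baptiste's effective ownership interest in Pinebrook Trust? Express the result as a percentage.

By sibling attribution (R1), Farrukh Baptiste is treated as also owning Owen Baptiste's interest in Crosswind Services GmbH, giving 20% + 12% = 32%.
Chain via Stonebridge Mining NL → Orion Logistics SA → Slate Media Ltd (R3): 10% × 33% × 84% × 32% = 0.88704% of Pinebrook Trust.
Chain via Crosswind Services GmbH → Highfield Industries Corp. → Fairlane Partners LP (R3): 32% × 22% × 35% × 56% = 1.37984% of Pinebrook Trust.
Aggregating (R2): 0.88704% + 1.37984% = 2.26688%.

2.26688%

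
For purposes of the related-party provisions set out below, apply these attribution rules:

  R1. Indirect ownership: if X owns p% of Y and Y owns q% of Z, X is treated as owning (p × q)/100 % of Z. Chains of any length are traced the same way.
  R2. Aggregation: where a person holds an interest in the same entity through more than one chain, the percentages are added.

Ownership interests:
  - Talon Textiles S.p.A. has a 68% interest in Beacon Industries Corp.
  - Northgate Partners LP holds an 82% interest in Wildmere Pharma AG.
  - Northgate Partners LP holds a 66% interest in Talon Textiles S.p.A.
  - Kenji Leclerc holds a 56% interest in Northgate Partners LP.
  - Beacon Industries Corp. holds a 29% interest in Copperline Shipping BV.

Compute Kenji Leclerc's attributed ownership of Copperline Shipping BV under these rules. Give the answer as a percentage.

7.288512%

Chain via Northgate Partners LP → Talon Textiles S.p.A. → Beacon Industries Corp. (R1): 56% × 66% × 68% × 29% = 7.288512% of Copperline Shipping BV.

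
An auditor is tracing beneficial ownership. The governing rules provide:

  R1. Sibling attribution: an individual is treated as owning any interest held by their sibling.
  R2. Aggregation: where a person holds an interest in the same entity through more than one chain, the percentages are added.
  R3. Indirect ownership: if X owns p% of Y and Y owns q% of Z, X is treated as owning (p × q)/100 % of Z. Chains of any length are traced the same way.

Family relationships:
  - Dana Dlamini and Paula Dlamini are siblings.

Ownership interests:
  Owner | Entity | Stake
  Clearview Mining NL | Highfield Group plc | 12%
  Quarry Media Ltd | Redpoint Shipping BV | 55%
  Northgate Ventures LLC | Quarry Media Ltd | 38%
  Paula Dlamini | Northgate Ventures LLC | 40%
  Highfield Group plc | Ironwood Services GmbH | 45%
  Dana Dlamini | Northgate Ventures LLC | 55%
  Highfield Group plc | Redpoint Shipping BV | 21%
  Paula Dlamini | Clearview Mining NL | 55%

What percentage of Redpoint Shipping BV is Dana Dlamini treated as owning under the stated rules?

21.241%

By sibling attribution (R1), Dana Dlamini is treated as also owning Paula Dlamini's interest in Northgate Ventures LLC, giving 55% + 40% = 95%.
By sibling attribution (R1), Dana Dlamini is treated as owning Paula Dlamini's 55% interest in Clearview Mining NL.
Chain via Northgate Ventures LLC → Quarry Media Ltd (R3): 95% × 38% × 55% = 19.855% of Redpoint Shipping BV.
Chain via Clearview Mining NL → Highfield Group plc (R3): 55% × 12% × 21% = 1.386% of Redpoint Shipping BV.
Aggregating (R2): 19.855% + 1.386% = 21.241%.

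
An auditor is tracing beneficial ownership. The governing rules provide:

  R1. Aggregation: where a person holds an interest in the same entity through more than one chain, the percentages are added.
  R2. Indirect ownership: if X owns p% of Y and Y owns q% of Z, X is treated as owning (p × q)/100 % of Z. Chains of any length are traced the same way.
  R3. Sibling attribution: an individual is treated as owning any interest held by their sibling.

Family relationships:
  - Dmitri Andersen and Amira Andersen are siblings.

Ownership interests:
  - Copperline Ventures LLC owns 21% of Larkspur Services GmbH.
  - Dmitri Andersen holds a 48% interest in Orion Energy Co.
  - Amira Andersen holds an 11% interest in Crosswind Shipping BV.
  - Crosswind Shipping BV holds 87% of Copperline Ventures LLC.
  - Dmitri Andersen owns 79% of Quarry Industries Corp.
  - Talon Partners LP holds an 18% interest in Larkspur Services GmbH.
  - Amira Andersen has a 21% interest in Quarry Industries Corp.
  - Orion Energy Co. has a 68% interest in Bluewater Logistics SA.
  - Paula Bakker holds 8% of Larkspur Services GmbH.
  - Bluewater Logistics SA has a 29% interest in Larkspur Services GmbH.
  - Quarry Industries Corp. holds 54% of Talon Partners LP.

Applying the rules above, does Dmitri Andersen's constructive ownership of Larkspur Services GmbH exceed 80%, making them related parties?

By sibling attribution (R3), Dmitri Andersen is treated as also owning Amira Andersen's interest in Quarry Industries Corp, giving 79% + 21% = 100%.
By sibling attribution (R3), Dmitri Andersen is treated as owning Amira Andersen's 11% interest in Crosswind Shipping BV.
Chain via Quarry Industries Corp. → Talon Partners LP (R2): 100% × 54% × 18% = 9.72% of Larkspur Services GmbH.
Chain via Orion Energy Co. → Bluewater Logistics SA (R2): 48% × 68% × 29% = 9.4656% of Larkspur Services GmbH.
Chain via Crosswind Shipping BV → Copperline Ventures LLC (R2): 11% × 87% × 21% = 2.0097% of Larkspur Services GmbH.
Aggregating (R1): 9.72% + 9.4656% + 2.0097% = 21.1953%.
21.1953% does not exceed the 80% threshold, so Dmitri is not a related party to Larkspur Services GmbH.

No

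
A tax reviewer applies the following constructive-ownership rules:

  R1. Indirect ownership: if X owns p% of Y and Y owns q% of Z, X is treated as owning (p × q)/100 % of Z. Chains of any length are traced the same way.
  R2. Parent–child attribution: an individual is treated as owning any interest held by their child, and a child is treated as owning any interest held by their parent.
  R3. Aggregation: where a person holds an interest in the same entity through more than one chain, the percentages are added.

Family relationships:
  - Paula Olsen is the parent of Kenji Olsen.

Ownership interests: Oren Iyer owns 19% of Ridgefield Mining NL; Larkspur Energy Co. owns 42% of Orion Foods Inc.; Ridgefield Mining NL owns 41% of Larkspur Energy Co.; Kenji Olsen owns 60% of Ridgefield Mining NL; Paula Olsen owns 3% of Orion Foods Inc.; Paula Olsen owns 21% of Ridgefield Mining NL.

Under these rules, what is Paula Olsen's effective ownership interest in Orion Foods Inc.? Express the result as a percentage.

16.9482%

By parent–child attribution (R2), Paula Olsen is treated as also owning Kenji Olsen's interest in Ridgefield Mining NL, giving 21% + 60% = 81%.
Chain via Ridgefield Mining NL → Larkspur Energy Co. (R1): 81% × 41% × 42% = 13.9482% of Orion Foods Inc.
Direct interest in Orion Foods Inc: 3%.
Aggregating (R3): 13.9482% + 3% = 16.9482%.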